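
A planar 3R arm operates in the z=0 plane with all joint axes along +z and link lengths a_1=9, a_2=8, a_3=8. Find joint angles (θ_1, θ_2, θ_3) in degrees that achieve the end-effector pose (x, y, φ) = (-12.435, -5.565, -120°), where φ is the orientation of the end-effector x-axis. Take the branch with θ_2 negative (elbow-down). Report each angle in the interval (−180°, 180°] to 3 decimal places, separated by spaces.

wrist centre = target − a_3·(cos φ, sin φ) = (-8.4350, 1.3632)
cos θ_2 = (73.0075−9²−8²)/(2·9·8) = -0.4999; θ_2 = -119.9965° (elbow-down)
β = atan2(1.3632,-8.4350) = 170.8197°; ψ = atan2(-6.9284,5.0004) = -54.1811°
θ_1 = β − ψ = 225.0008°
θ_3 = φ − θ_1 − θ_2 = 134.9957° (wrapped to (-180°,180°])

-134.999 -119.997 134.996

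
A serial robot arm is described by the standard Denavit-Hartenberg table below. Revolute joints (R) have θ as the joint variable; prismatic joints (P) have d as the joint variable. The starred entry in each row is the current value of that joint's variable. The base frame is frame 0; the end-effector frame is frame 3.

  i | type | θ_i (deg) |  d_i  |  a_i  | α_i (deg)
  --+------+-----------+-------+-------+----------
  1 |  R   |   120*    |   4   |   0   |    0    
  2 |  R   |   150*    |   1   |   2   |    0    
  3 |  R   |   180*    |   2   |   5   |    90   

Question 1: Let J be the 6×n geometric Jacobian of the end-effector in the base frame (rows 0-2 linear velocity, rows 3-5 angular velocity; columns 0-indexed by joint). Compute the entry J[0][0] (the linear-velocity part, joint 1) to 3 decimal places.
axis z_0 = ẑ; lever o_n−o_0 = (0.0000,3.0000,7.0000)
cross product → J_v[:, 0] = (-3.0000,0.0000,0.0000)
J_ω[:, 0] = z_0
entry J[0][0] = -3.0000

-3.000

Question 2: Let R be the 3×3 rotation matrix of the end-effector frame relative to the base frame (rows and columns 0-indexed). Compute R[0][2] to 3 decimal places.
End-effector z-axis (col 2 of R) = (1.0000,-0.0000,0.0000)
R[0][2] = 1.0000

1.000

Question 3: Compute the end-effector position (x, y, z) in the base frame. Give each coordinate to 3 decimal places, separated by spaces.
0.000 3.000 7.000

after link 1: o_1 = (0.0000, 0.0000, 4.0000)
after link 2: o_2 = (-0.0000, -2.0000, 5.0000)
after link 3: o_3 = (0.0000, 3.0000, 7.0000)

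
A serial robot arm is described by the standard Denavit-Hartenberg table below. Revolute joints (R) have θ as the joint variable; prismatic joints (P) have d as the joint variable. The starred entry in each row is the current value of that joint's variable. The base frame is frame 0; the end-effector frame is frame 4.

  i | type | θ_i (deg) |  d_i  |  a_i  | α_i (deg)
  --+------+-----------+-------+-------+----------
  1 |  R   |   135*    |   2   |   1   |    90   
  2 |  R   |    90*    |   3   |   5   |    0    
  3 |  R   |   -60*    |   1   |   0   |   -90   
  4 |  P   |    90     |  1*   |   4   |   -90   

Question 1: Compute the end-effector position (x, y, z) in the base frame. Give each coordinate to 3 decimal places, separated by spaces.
after link 1: o_1 = (-0.7071, 0.7071, 2.0000)
after link 2: o_2 = (1.4142, 2.8284, 7.0000)
after link 3: o_3 = (2.1213, 3.5355, 7.0000)
after link 4: o_4 = (-0.3536, 0.3536, 7.8660)

-0.354 0.354 7.866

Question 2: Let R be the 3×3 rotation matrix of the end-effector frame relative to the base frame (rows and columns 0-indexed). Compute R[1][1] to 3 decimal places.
0.354

End-effector y-axis (col 1 of R) = (-0.3536,0.3536,-0.8660)
R[1][1] = 0.3536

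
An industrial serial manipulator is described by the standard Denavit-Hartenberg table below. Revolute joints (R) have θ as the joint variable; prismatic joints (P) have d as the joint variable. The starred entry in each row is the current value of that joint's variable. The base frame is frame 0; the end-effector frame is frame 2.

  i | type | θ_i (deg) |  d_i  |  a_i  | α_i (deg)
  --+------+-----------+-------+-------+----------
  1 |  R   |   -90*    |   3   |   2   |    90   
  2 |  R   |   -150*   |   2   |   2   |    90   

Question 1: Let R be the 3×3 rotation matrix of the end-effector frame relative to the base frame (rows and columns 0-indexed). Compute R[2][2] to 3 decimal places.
End-effector z-axis (col 2 of R) = (-0.0000,0.5000,0.8660)
R[2][2] = 0.8660

0.866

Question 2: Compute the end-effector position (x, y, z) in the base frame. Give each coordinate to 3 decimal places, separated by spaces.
-2.000 -0.268 2.000

after link 1: o_1 = (0.0000, -2.0000, 3.0000)
after link 2: o_2 = (-2.0000, -0.2679, 2.0000)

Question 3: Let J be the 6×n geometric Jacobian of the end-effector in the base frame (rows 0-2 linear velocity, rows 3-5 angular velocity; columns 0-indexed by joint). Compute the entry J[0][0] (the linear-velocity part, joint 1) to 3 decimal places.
axis z_0 = ẑ; lever o_n−o_0 = (-2.0000,-0.2679,2.0000)
cross product → J_v[:, 0] = (0.2679,-2.0000,0.0000)
J_ω[:, 0] = z_0
entry J[0][0] = 0.2679

0.268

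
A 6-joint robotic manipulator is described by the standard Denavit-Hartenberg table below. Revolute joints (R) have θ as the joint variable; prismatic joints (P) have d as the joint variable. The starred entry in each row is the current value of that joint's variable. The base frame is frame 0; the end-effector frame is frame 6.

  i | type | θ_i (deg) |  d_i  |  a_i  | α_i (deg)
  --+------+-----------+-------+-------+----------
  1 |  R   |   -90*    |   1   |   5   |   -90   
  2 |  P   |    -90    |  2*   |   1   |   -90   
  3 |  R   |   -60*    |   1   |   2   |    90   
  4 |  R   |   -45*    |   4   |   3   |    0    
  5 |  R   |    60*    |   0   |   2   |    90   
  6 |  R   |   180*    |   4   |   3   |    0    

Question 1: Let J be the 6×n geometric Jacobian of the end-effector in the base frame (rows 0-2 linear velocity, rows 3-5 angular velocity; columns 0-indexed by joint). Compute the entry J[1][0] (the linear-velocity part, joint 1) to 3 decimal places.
7.629

axis z_0 = ẑ; lever o_n−o_0 = (7.6292,0.2438,0.6312)
cross product → J_v[:, 0] = (-0.2438,7.6292,0.0000)
J_ω[:, 0] = z_0
entry J[1][0] = 7.6292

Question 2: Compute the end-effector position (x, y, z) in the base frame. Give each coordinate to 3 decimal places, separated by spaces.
after link 1: o_1 = (0.0000, -5.0000, 1.0000)
after link 2: o_2 = (2.0000, -5.0000, 2.0000)
after link 3: o_3 = (3.7321, -6.0000, 3.0000)
after link 4: o_4 = (7.5692, -3.8787, 0.5966)
after link 5: o_5 = (9.2422, -4.3963, 1.5625)
after link 6: o_6 = (7.6292, 0.2438, 0.6312)

7.629 0.244 0.631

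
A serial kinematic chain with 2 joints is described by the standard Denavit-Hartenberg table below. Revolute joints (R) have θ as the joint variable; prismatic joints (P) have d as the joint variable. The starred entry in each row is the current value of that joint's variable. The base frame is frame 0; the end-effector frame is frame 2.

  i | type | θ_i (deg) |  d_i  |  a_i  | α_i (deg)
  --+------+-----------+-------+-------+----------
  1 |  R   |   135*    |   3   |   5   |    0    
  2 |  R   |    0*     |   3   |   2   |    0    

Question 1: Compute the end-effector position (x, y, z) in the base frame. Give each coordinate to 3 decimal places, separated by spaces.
-4.950 4.950 6.000

after link 1: o_1 = (-3.5355, 3.5355, 3.0000)
after link 2: o_2 = (-4.9497, 4.9497, 6.0000)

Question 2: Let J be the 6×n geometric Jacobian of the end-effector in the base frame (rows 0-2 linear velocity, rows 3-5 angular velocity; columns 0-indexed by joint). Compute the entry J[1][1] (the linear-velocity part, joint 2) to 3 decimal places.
axis z_1 = (0.0000,0.0000,1.0000); lever o_n−o_1 = (-1.4142,1.4142,3.0000)
cross product → J_v[:, 1] = (-1.4142,-1.4142,0.0000)
J_ω[:, 1] = z_1
entry J[1][1] = -1.4142

-1.414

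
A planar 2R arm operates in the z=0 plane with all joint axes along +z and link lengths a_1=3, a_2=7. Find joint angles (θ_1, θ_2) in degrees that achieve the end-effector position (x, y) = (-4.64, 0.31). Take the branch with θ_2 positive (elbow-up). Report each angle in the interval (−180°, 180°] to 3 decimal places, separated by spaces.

44.990 150.003

cos θ_2 = (21.6257−3²−7²)/(2·3·7) = -0.8661; θ_2 = 150.0034° (elbow-up)
β = atan2(0.3100,-4.6400) = 176.1777°; ψ = atan2(3.4996,-3.0624) = 131.1877°
θ_1 = β − ψ = 44.9900°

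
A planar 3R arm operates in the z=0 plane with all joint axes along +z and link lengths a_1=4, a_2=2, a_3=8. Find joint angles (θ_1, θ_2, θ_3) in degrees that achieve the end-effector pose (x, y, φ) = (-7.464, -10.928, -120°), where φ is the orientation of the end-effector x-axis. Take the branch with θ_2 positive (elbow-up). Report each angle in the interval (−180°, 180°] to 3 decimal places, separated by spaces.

wrist centre = target − a_3·(cos φ, sin φ) = (-3.4640, -3.9998)
cos θ_2 = (27.9977−4²−2²)/(2·4·2) = 0.4999; θ_2 = 60.0096° (elbow-up)
β = atan2(-3.9998,-3.4640) = -130.8940°; ψ = atan2(1.7322,4.9997) = 19.1094°
θ_1 = β − ψ = -150.0034°
θ_3 = φ − θ_1 − θ_2 = -30.0063° (wrapped to (-180°,180°])

-150.003 60.010 -30.006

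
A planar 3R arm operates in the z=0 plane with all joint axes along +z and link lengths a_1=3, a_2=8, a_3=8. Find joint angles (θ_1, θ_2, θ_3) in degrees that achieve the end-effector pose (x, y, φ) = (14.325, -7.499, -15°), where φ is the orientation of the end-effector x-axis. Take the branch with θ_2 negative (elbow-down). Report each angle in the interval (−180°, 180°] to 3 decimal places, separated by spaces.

30.001 -90.004 45.004

wrist centre = target − a_3·(cos φ, sin φ) = (6.5976, -5.4284)
cos θ_2 = (72.9963−3²−8²)/(2·3·8) = -0.0001; θ_2 = -90.0044° (elbow-down)
β = atan2(-5.4284,6.5976) = -39.4473°; ψ = atan2(-8.0000,2.9994) = -69.4478°
θ_1 = β − ψ = 30.0006°
θ_3 = φ − θ_1 − θ_2 = 45.0039° (wrapped to (-180°,180°])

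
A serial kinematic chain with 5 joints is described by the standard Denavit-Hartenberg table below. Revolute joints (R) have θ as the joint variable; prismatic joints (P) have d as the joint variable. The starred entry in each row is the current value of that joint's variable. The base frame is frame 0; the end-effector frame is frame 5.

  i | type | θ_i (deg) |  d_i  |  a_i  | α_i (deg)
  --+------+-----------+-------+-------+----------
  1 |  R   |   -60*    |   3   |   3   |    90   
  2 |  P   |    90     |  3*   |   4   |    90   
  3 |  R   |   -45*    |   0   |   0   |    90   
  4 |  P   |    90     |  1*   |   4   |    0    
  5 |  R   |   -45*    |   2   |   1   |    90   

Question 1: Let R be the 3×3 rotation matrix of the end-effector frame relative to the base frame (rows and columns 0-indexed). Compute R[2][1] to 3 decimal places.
End-effector y-axis (col 1 of R) = (0.6124,0.3536,-0.7071)
R[2][1] = -0.7071

-0.707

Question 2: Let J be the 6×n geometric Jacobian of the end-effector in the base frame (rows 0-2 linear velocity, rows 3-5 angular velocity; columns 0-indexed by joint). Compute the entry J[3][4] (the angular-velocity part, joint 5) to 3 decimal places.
axis z_4 = (0.6124,0.3536,-0.7071); lever o_n−o_4 = (2.0113,0.3447,-0.9142)
cross product → J_v[:, 4] = (-0.0795,-0.8624,-0.5000)
J_ω[:, 4] = z_4
entry J[3][4] = 0.6124

0.612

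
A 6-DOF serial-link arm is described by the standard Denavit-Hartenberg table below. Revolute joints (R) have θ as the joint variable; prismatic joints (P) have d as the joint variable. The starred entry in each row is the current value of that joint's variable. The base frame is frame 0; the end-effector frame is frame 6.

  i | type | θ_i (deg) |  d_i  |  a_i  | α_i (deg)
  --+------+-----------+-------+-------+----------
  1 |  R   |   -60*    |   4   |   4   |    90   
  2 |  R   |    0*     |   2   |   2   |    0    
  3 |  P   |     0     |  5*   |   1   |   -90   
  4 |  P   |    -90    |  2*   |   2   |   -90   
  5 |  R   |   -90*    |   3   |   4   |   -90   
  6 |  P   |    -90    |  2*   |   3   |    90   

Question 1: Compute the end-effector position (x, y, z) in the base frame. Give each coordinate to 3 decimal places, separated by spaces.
after link 1: o_1 = (2.0000, -3.4641, 4.0000)
after link 2: o_2 = (1.2679, -6.1962, 4.0000)
after link 3: o_3 = (-2.5622, -9.5622, 4.0000)
after link 4: o_4 = (-4.2942, -10.5622, 6.0000)
after link 5: o_5 = (-2.7942, -13.1603, 10.0000)
after link 6: o_6 = (-3.0263, -16.7583, 10.0000)

-3.026 -16.758 10.000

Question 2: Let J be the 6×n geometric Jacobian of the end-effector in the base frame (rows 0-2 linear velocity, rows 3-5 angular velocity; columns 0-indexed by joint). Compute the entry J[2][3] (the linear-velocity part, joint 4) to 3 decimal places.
1.000

prismatic axis z_3 = (0.0000,0.0000,1.0000)
J_v[:, 3] = z_3; J_ω[:, 3] = (0,0,0)
entry J[2][3] = 1.0000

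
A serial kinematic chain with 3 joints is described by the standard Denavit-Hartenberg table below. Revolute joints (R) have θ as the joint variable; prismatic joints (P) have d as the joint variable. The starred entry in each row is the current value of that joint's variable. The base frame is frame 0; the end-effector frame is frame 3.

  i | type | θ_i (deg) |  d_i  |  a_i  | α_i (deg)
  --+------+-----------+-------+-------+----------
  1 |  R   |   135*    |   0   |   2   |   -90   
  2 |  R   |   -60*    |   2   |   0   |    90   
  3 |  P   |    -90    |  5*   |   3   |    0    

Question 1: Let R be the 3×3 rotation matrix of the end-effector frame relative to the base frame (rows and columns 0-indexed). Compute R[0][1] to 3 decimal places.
-0.354

End-effector y-axis (col 1 of R) = (-0.3536,0.3536,0.8660)
R[0][1] = -0.3536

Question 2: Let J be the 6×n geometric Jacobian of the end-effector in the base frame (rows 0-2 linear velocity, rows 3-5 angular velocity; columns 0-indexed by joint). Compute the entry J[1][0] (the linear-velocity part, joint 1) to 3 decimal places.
axis z_0 = ẑ; lever o_n−o_0 = (2.3548,-0.9405,2.5000)
cross product → J_v[:, 0] = (0.9405,2.3548,-0.0000)
J_ω[:, 0] = z_0
entry J[1][0] = 2.3548

2.355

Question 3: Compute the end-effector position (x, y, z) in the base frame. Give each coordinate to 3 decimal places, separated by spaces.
2.355 -0.941 2.500

after link 1: o_1 = (-1.4142, 1.4142, 0.0000)
after link 2: o_2 = (-2.8284, 0.0000, 0.0000)
after link 3: o_3 = (2.3548, -0.9405, 2.5000)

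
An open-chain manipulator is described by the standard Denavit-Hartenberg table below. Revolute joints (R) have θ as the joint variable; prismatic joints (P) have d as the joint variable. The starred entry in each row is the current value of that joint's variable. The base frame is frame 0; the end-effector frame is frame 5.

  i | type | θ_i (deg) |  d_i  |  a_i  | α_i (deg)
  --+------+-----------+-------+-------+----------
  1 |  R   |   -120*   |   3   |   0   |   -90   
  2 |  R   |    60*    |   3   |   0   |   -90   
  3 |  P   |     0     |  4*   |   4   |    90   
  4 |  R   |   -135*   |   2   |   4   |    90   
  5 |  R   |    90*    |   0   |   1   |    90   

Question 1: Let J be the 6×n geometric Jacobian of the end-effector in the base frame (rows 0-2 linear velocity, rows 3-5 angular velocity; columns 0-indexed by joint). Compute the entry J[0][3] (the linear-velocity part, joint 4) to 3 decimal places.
-1.932

axis z_3 = (0.8660,-0.5000,0.0000); lever o_n−o_3 = (2.0804,-2.3966,3.8637)
cross product → J_v[:, 3] = (-1.9319,-3.3461,-1.0353)
J_ω[:, 3] = z_3
entry J[0][3] = -1.9319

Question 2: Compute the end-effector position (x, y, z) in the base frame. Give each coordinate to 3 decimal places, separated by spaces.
5.411 -2.629 1.400

after link 1: o_1 = (0.0000, 0.0000, 3.0000)
after link 2: o_2 = (2.5981, -1.5000, 3.0000)
after link 3: o_3 = (3.3301, -0.2321, -2.4641)
after link 4: o_4 = (4.5445, -2.1286, 1.3996)
after link 5: o_5 = (5.4106, -2.6286, 1.3996)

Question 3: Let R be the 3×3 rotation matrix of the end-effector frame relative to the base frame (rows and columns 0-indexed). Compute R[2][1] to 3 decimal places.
End-effector y-axis (col 1 of R) = (0.4830,0.8365,0.2588)
R[2][1] = 0.2588

0.259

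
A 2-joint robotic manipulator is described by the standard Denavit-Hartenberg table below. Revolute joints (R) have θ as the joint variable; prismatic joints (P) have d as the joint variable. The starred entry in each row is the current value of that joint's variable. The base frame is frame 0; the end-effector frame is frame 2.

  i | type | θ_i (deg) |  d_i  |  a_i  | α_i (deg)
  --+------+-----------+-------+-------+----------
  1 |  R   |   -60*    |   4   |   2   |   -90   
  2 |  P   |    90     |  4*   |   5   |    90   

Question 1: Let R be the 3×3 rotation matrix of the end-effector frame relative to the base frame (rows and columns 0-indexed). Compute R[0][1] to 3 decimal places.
0.866

End-effector y-axis (col 1 of R) = (0.8660,0.5000,0.0000)
R[0][1] = 0.8660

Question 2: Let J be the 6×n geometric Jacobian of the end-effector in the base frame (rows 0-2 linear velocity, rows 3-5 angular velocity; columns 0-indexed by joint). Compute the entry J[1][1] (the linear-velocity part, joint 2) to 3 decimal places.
0.500

prismatic axis z_1 = (0.8660,0.5000,0.0000)
J_v[:, 1] = z_1; J_ω[:, 1] = (0,0,0)
entry J[1][1] = 0.5000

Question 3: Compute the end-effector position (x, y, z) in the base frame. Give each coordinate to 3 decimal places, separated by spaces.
after link 1: o_1 = (1.0000, -1.7321, 4.0000)
after link 2: o_2 = (4.4641, 0.2679, -1.0000)

4.464 0.268 -1.000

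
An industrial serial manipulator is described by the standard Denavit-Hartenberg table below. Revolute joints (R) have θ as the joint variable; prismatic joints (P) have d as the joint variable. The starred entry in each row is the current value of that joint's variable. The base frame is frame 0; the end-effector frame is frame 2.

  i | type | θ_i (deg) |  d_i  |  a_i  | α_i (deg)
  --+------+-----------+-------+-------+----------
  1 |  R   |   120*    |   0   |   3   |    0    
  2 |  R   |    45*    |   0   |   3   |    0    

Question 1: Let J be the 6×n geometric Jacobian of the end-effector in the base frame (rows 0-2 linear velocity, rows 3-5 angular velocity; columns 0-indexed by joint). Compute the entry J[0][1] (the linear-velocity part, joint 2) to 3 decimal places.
-0.776

axis z_1 = (0.0000,0.0000,1.0000); lever o_n−o_1 = (-2.8978,0.7765,0.0000)
cross product → J_v[:, 1] = (-0.7765,-2.8978,0.0000)
J_ω[:, 1] = z_1
entry J[0][1] = -0.7765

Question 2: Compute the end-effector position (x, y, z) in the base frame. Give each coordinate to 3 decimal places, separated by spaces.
-4.398 3.375 0.000

after link 1: o_1 = (-1.5000, 2.5981, 0.0000)
after link 2: o_2 = (-4.3978, 3.3745, 0.0000)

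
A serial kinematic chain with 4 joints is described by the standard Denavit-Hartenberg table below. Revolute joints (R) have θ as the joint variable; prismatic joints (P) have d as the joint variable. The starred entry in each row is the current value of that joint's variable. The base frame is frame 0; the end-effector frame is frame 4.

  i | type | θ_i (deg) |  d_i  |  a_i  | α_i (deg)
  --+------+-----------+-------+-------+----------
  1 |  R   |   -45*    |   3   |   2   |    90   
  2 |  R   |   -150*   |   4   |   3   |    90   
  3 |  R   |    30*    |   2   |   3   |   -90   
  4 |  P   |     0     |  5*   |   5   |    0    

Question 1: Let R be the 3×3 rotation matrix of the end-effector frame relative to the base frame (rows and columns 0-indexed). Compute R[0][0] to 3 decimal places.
End-effector x-axis (col 0 of R) = (-0.8839,0.1768,-0.4330)
R[0][0] = -0.8839

-0.884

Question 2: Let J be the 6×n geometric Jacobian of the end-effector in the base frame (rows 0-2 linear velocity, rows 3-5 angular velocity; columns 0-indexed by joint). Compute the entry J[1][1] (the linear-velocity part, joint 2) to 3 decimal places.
axis z_1 = (-0.7071,-0.7071,0.0000); lever o_n−o_1 = (-13.9747,-3.4628,-1.9821)
cross product → J_v[:, 1] = (1.4015,-1.4015,-7.4330)
J_ω[:, 1] = z_1
entry J[1][1] = -1.4015

-1.402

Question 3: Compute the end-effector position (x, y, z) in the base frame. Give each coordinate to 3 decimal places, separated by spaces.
-12.560 -4.877 1.018

after link 1: o_1 = (1.4142, -1.4142, 3.0000)
after link 2: o_2 = (-3.2513, -2.4055, 1.5000)
after link 3: o_3 = (-6.6101, -1.1681, 1.9330)
after link 4: o_4 = (-12.5604, -4.8770, 1.0179)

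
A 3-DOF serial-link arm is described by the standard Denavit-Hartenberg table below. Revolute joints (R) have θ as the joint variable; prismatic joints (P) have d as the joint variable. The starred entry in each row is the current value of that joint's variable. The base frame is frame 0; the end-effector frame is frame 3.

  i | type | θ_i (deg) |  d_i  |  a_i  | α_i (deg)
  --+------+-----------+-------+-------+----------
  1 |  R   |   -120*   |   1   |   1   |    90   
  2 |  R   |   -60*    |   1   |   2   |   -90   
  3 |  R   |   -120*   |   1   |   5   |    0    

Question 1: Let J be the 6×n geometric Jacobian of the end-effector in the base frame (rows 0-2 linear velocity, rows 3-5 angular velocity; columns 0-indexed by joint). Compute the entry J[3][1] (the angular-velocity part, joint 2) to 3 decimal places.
-0.866

axis z_1 = (-0.8660,0.5000,0.0000); lever o_n−o_1 = (-4.9240,2.1316,0.9330)
cross product → J_v[:, 1] = (0.4665,0.8080,0.6160)
J_ω[:, 1] = z_1
entry J[3][1] = -0.8660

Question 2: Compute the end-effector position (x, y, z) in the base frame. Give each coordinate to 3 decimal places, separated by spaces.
-5.424 1.266 1.933

after link 1: o_1 = (-0.5000, -0.8660, 1.0000)
after link 2: o_2 = (-1.8660, -1.2321, -0.7321)
after link 3: o_3 = (-5.4240, 1.2655, 1.9330)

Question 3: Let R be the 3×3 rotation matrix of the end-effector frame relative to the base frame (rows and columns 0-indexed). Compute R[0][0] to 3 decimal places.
End-effector x-axis (col 0 of R) = (-0.6250,0.6495,0.4330)
R[0][0] = -0.6250

-0.625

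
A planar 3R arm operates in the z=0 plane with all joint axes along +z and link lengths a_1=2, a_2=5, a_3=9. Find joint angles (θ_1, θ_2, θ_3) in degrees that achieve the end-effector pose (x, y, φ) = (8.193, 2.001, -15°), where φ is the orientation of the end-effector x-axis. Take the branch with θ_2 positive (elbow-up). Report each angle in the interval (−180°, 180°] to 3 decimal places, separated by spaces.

wrist centre = target − a_3·(cos φ, sin φ) = (-0.5003, 4.3304)
cos θ_2 = (19.0024−2²−5²)/(2·2·5) = -0.4999; θ_2 = 119.9919° (elbow-up)
β = atan2(4.3304,-0.5003) = 96.5907°; ψ = atan2(4.3305,-0.4994) = 96.5782°
θ_1 = β − ψ = 0.0125°
θ_3 = φ − θ_1 − θ_2 = -135.0044° (wrapped to (-180°,180°])

0.012 119.992 -135.004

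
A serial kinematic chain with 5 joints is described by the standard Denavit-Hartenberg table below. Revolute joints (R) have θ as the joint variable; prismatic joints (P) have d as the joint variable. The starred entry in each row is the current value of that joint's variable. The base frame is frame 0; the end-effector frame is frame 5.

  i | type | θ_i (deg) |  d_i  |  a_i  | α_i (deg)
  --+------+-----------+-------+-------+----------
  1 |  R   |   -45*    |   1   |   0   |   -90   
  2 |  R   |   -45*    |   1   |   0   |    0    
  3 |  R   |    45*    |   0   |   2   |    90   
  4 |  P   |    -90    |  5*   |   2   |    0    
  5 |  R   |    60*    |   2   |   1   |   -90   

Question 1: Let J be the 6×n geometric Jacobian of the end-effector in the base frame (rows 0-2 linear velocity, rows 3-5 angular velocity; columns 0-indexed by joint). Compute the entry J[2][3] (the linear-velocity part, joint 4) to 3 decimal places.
prismatic axis z_3 = (0.0000,-0.0000,1.0000)
J_v[:, 3] = z_3; J_ω[:, 3] = (0,0,0)
entry J[2][3] = 1.0000

1.000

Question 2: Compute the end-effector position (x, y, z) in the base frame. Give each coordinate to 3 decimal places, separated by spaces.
0.966 -3.087 8.000

after link 1: o_1 = (0.0000, 0.0000, 1.0000)
after link 2: o_2 = (0.7071, 0.7071, 1.0000)
after link 3: o_3 = (2.1213, -0.7071, 1.0000)
after link 4: o_4 = (0.7071, -2.1213, 6.0000)
after link 5: o_5 = (0.9659, -3.0872, 8.0000)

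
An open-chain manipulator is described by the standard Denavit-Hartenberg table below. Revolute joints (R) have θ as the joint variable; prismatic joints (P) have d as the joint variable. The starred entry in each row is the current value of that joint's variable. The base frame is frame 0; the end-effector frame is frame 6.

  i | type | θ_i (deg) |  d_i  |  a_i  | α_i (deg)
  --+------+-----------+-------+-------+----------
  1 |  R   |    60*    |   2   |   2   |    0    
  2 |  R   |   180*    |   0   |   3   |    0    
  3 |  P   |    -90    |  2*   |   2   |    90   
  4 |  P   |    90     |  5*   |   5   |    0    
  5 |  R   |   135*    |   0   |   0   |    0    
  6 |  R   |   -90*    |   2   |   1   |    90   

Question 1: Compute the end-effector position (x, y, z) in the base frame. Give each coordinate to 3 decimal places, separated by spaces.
1.880 5.843 9.707

after link 1: o_1 = (1.0000, 1.7321, 2.0000)
after link 2: o_2 = (-0.5000, -0.8660, 2.0000)
after link 3: o_3 = (-2.2321, 0.1340, 4.0000)
after link 4: o_4 = (0.2679, 4.4641, 9.0000)
after link 5: o_5 = (0.2679, 4.4641, 9.0000)
after link 6: o_6 = (1.8803, 5.8426, 9.7071)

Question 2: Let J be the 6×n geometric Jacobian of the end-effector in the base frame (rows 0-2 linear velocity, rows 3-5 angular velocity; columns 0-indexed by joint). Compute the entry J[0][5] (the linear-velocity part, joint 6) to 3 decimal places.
axis z_5 = (0.5000,0.8660,0.0000); lever o_n−o_5 = (1.6124,1.3785,0.7071)
cross product → J_v[:, 5] = (0.6124,-0.3536,-0.7071)
J_ω[:, 5] = z_5
entry J[0][5] = 0.6124

0.612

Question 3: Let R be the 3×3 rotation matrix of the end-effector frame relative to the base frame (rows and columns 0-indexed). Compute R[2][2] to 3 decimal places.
End-effector z-axis (col 2 of R) = (-0.6124,0.3536,0.7071)
R[2][2] = 0.7071

0.707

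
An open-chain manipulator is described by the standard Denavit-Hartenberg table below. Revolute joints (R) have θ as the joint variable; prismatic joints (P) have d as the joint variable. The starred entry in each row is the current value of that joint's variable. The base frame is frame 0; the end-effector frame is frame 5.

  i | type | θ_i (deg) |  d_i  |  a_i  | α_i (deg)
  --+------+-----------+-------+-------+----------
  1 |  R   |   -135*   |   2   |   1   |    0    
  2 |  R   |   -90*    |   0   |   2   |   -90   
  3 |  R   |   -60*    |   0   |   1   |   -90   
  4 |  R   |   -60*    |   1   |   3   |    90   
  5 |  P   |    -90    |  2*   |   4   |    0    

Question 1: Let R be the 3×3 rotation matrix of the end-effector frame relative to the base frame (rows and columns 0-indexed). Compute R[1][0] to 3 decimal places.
End-effector x-axis (col 0 of R) = (0.6124,-0.6124,0.5000)
R[1][0] = -0.6124

-0.612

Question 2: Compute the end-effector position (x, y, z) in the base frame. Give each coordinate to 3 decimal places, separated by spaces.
after link 1: o_1 = (-0.7071, -0.7071, 2.0000)
after link 2: o_2 = (-2.1213, 0.7071, 2.0000)
after link 3: o_3 = (-2.4749, 1.0607, 2.8660)
after link 4: o_4 = (-5.4547, 0.3662, 3.6651)
after link 5: o_5 = (-3.0999, -3.4027, 4.1651)

-3.100 -3.403 4.165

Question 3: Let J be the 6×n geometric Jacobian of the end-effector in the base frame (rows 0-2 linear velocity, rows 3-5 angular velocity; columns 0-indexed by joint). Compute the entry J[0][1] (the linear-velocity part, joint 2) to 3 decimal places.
2.696

axis z_1 = (0.0000,0.0000,1.0000); lever o_n−o_1 = (-2.3928,-2.6956,2.1651)
cross product → J_v[:, 1] = (2.6956,-2.3928,0.0000)
J_ω[:, 1] = z_1
entry J[0][1] = 2.6956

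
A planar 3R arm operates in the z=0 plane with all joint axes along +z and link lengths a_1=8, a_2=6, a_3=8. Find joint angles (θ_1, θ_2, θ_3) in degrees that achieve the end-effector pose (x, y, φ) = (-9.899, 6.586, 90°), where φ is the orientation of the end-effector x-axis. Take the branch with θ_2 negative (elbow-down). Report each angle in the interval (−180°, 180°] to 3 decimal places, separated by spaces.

-134.999 -90.006 -44.995

wrist centre = target − a_3·(cos φ, sin φ) = (-9.8990, -1.4140)
cos θ_2 = (99.9896−8²−6²)/(2·8·6) = -0.0001; θ_2 = -90.0062° (elbow-down)
β = atan2(-1.4140,-9.8990) = -171.8707°; ψ = atan2(-6.0000,7.9993) = -36.8721°
θ_1 = β − ψ = -134.9986°
θ_3 = φ − θ_1 − θ_2 = -44.9952° (wrapped to (-180°,180°])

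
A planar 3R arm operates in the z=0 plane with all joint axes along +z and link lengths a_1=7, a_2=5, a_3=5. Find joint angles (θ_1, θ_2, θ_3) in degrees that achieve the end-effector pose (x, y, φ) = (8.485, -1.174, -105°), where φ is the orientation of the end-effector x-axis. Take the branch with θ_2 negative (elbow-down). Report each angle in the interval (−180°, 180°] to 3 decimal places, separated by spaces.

45.003 -60.005 -89.997

wrist centre = target − a_3·(cos φ, sin φ) = (9.7791, 3.6556)
cos θ_2 = (108.9943−7²−5²)/(2·7·5) = 0.4999; θ_2 = -60.0054° (elbow-down)
β = atan2(3.6556,9.7791) = 20.4968°; ψ = atan2(-4.3304,9.4996) = -24.5057°
θ_1 = β − ψ = 45.0025°
θ_3 = φ − θ_1 − θ_2 = -89.9972° (wrapped to (-180°,180°])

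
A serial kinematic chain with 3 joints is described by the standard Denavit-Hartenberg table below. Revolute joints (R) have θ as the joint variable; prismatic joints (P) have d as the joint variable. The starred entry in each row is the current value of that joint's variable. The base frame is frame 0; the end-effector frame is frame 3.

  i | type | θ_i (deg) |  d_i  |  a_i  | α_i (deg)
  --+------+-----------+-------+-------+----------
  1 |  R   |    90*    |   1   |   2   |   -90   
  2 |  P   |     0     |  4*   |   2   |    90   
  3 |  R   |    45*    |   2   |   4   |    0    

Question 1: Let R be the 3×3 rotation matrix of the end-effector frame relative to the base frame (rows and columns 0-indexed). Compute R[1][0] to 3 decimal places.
End-effector x-axis (col 0 of R) = (-0.7071,0.7071,0.0000)
R[1][0] = 0.7071

0.707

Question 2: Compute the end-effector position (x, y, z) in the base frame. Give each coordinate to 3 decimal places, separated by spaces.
-6.828 6.828 3.000

after link 1: o_1 = (0.0000, 2.0000, 1.0000)
after link 2: o_2 = (-4.0000, 4.0000, 1.0000)
after link 3: o_3 = (-6.8284, 6.8284, 3.0000)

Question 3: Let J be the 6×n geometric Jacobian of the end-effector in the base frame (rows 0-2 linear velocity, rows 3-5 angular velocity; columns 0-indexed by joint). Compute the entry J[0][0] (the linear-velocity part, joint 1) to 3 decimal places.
-6.828

axis z_0 = ẑ; lever o_n−o_0 = (-6.8284,6.8284,3.0000)
cross product → J_v[:, 0] = (-6.8284,-6.8284,0.0000)
J_ω[:, 0] = z_0
entry J[0][0] = -6.8284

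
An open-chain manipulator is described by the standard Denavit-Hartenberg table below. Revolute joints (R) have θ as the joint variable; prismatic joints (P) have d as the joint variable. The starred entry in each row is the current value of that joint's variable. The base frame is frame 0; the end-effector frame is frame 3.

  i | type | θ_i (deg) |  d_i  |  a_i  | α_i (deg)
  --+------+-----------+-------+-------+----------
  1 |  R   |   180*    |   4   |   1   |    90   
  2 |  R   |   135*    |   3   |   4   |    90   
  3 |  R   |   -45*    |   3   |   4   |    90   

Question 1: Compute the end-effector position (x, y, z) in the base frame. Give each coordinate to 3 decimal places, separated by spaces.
1.707 0.172 10.950

after link 1: o_1 = (-1.0000, 0.0000, 4.0000)
after link 2: o_2 = (1.8284, 3.0000, 6.8284)
after link 3: o_3 = (1.7071, 0.1716, 10.9497)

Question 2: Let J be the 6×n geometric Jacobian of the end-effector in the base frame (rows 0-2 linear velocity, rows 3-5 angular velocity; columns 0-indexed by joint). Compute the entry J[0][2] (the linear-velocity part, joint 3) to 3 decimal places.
axis z_2 = (-0.7071,0.0000,0.7071); lever o_n−o_2 = (-0.1213,-2.8284,4.1213)
cross product → J_v[:, 2] = (2.0000,2.8284,2.0000)
J_ω[:, 2] = z_2
entry J[0][2] = 2.0000

2.000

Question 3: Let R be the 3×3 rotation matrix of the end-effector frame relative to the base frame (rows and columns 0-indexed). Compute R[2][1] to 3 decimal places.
End-effector y-axis (col 1 of R) = (-0.7071,0.0000,0.7071)
R[2][1] = 0.7071

0.707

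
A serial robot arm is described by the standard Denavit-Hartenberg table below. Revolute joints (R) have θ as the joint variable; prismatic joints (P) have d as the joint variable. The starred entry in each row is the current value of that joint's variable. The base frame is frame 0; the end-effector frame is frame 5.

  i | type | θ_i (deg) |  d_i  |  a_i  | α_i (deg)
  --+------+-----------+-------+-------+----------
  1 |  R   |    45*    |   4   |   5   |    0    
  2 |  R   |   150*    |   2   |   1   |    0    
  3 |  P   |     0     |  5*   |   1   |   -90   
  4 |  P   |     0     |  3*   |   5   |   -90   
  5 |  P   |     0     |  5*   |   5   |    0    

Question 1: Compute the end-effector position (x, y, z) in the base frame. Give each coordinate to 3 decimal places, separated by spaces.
-7.279 -2.468 6.000

after link 1: o_1 = (3.5355, 3.5355, 4.0000)
after link 2: o_2 = (2.5696, 3.2767, 6.0000)
after link 3: o_3 = (1.6037, 3.0179, 11.0000)
after link 4: o_4 = (-2.4495, -1.1740, 11.0000)
after link 5: o_5 = (-7.2791, -2.4681, 6.0000)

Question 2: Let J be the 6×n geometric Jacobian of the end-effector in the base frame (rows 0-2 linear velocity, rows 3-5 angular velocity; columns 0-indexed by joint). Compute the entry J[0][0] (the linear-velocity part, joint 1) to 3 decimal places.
axis z_0 = ẑ; lever o_n−o_0 = (-7.2791,-2.4681,6.0000)
cross product → J_v[:, 0] = (2.4681,-7.2791,0.0000)
J_ω[:, 0] = z_0
entry J[0][0] = 2.4681

2.468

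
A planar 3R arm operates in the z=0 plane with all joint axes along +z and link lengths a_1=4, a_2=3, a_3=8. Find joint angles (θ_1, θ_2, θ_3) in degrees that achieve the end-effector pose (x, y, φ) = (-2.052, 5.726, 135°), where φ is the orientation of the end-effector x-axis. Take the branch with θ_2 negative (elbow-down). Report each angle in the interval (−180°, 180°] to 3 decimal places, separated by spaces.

47.201 -120.001 -152.200

wrist centre = target − a_3·(cos φ, sin φ) = (3.6049, 0.0691)
cos θ_2 = (12.9998−4²−3²)/(2·4·3) = -0.5000; θ_2 = -120.0007° (elbow-down)
β = atan2(0.0691,3.6049) = 1.0989°; ψ = atan2(-2.5981,2.5000) = -46.1023°
θ_1 = β − ψ = 47.2011°
θ_3 = φ − θ_1 − θ_2 = -152.2005° (wrapped to (-180°,180°])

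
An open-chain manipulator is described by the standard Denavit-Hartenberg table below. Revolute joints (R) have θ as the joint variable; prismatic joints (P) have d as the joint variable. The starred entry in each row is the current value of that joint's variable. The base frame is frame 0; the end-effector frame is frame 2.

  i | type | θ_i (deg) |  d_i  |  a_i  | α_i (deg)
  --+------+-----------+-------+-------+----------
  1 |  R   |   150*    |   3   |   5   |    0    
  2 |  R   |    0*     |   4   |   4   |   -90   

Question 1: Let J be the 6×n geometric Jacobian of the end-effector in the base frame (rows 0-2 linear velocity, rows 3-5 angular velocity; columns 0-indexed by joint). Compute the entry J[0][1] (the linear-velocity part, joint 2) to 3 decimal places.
-2.000

axis z_1 = (0.0000,0.0000,1.0000); lever o_n−o_1 = (-3.4641,2.0000,4.0000)
cross product → J_v[:, 1] = (-2.0000,-3.4641,0.0000)
J_ω[:, 1] = z_1
entry J[0][1] = -2.0000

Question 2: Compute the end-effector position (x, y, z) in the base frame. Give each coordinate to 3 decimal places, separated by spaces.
after link 1: o_1 = (-4.3301, 2.5000, 3.0000)
after link 2: o_2 = (-7.7942, 4.5000, 7.0000)

-7.794 4.500 7.000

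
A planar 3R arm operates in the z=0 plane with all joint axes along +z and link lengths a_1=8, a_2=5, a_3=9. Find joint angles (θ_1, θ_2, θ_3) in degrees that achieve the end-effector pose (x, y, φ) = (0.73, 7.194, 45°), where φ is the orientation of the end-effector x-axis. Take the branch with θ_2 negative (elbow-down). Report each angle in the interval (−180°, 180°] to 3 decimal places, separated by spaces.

wrist centre = target − a_3·(cos φ, sin φ) = (-5.6340, 0.8300)
cos θ_2 = (32.4305−8²−5²)/(2·8·5) = -0.7071; θ_2 = -135.0010° (elbow-down)
β = atan2(0.8300,-5.6340) = 171.6190°; ψ = atan2(-3.5355,4.4644) = -38.3766°
θ_1 = β − ψ = 209.9956°
θ_3 = φ − θ_1 − θ_2 = -29.9946° (wrapped to (-180°,180°])

-150.004 -135.001 -29.995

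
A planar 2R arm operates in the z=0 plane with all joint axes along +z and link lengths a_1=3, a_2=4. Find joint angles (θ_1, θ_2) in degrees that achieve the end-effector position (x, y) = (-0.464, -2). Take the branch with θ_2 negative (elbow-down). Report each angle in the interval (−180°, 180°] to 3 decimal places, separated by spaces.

0.003 -150.000

cos θ_2 = (4.2153−3²−4²)/(2·3·4) = -0.8660; θ_2 = -150.0005° (elbow-down)
β = atan2(-2.0000,-0.4640) = -103.0616°; ψ = atan2(-2.0000,-0.4641) = -103.0649°
θ_1 = β − ψ = 0.0034°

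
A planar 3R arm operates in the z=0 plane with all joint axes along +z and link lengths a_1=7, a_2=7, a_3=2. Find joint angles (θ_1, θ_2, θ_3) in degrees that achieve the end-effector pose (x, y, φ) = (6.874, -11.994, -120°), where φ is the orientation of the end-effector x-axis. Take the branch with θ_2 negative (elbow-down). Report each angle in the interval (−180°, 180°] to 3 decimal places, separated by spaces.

-30.006 -44.991 -45.004

wrist centre = target − a_3·(cos φ, sin φ) = (7.8740, -10.2619)
cos θ_2 = (167.3075−7²−7²)/(2·7·7) = 0.7072; θ_2 = -44.9909° (elbow-down)
β = atan2(-10.2619,7.8740) = -52.5010°; ψ = atan2(-4.9490,11.9505) = -22.4954°
θ_1 = β − ψ = -30.0055°
θ_3 = φ − θ_1 − θ_2 = -45.0036° (wrapped to (-180°,180°])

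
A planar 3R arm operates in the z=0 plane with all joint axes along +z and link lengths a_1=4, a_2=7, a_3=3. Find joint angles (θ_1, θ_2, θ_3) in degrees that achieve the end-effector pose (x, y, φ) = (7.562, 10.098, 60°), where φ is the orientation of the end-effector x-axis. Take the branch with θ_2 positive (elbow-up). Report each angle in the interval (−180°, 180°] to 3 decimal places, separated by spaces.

wrist centre = target − a_3·(cos φ, sin φ) = (6.0620, 7.4999)
cos θ_2 = (92.9967−4²−7²)/(2·4·7) = 0.4999; θ_2 = 60.0039° (elbow-up)
β = atan2(7.4999,6.0620) = 51.0523°; ψ = atan2(6.0624,7.4996) = 38.9509°
θ_1 = β − ψ = 12.1013°
θ_3 = φ − θ_1 − θ_2 = -12.1052° (wrapped to (-180°,180°])

12.101 60.004 -12.105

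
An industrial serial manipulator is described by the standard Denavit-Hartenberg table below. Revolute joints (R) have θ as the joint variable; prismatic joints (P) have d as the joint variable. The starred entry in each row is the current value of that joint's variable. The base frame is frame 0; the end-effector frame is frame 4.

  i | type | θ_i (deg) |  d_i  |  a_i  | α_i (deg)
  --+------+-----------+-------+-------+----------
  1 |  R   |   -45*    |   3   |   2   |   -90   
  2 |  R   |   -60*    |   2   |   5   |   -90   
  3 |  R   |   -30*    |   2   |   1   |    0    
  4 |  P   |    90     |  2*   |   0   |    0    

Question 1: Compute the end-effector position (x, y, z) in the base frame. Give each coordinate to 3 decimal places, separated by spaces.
7.705 -4.170 6.080

after link 1: o_1 = (1.4142, -1.4142, 3.0000)
after link 2: o_2 = (4.5962, -1.7678, 7.3301)
after link 3: o_3 = (6.4807, -2.9451, 7.0801)
after link 4: o_4 = (7.7054, -4.1699, 6.0801)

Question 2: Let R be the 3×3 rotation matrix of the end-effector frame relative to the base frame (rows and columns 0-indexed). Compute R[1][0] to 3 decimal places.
-0.789

End-effector x-axis (col 0 of R) = (-0.4356,-0.7891,0.4330)
R[1][0] = -0.7891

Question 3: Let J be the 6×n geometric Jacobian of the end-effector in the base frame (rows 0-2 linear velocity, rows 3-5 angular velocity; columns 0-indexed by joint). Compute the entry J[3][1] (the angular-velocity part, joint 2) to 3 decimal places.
0.707

axis z_1 = (0.7071,0.7071,0.0000); lever o_n−o_1 = (6.2912,-2.7557,3.0801)
cross product → J_v[:, 1] = (2.1780,-2.1780,-6.3971)
J_ω[:, 1] = z_1
entry J[3][1] = 0.7071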